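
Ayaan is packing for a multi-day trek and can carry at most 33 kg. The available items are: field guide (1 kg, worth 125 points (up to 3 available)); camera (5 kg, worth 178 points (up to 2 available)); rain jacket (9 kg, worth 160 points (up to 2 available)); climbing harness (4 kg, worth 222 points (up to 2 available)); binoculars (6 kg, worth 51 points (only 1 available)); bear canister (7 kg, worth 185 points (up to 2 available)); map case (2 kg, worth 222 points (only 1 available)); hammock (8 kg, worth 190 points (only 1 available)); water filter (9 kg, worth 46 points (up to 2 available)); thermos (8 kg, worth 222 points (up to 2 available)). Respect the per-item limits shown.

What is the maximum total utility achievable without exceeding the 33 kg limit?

1626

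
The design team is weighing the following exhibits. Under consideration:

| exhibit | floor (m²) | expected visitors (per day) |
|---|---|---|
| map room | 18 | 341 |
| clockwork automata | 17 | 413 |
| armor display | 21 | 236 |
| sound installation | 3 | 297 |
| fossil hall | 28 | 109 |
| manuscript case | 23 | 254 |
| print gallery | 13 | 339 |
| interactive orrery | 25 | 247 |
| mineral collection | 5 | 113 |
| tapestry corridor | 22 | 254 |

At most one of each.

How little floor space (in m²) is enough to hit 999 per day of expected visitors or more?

33

Minimise m² subject to total expected visitors ≥ 999.
clockwork automata + sound installation + print gallery: 1049 expected visitors at 33 m².
No combination under 33 m² hits 999.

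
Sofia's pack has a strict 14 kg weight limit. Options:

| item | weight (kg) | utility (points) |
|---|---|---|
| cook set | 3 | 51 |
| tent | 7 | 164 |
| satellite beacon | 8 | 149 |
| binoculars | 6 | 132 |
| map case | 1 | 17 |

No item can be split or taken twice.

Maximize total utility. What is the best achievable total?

The ratio ordering already packs tightly: tent + binoculars + map case, 14 kg, 313.
Next best is tent + binoculars at 296 (13 kg) — short by 17.

313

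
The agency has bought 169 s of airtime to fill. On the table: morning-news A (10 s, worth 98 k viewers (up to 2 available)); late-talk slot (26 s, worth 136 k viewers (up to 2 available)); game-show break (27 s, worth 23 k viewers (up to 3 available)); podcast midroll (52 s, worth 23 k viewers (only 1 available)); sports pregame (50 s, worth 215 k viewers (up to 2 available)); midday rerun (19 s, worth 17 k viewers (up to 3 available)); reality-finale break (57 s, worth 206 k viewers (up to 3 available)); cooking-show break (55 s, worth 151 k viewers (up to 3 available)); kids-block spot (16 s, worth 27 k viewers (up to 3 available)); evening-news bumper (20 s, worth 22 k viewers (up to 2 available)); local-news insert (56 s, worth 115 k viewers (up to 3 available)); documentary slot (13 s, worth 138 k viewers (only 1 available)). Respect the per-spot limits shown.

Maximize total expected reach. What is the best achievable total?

900

A density-first pass picks 2×morning-news A + 2×late-talk slot + sports pregame + 2×kids-block spot + documentary slot — 875 at 167 s.
The 58 s tied up in late-talk slot and 2×kids-block spot is better spent on sports pregame — total rises to 900 (159 s).
No other feasible combination exceeds 900.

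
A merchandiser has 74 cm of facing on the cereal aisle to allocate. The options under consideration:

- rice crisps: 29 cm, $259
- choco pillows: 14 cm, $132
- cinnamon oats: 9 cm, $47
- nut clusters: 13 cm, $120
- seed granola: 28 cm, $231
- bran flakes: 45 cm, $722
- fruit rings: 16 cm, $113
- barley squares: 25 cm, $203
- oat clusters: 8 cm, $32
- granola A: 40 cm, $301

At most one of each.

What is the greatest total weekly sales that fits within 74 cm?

The ratio heuristic lands on choco pillows + nut clusters + bran flakes (974) but leaves 2 cm idle.
The 27 cm tied up in choco pillows and nut clusters is better spent on rice crisps — total rises to 981 (74 cm).
That's the maximum — no swap from here does better than 981.

981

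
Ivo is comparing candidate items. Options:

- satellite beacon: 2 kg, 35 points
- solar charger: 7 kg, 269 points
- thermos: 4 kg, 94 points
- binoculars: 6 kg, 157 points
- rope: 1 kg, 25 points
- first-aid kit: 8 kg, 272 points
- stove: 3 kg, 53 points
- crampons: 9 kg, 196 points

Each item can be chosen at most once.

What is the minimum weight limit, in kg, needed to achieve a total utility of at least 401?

13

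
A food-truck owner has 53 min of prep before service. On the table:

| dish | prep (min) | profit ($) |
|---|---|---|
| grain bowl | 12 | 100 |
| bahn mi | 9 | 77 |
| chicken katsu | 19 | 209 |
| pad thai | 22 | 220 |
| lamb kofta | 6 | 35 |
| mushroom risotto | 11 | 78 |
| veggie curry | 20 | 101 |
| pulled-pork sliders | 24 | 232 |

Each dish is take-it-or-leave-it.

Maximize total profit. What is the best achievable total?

529

Taking the top-ratio dishes first gives bahn mi + chicken katsu + pad thai for 506 (50 min).
The 9 min tied up in bahn mi is better spent on grain bowl — total rises to 529 (53 min).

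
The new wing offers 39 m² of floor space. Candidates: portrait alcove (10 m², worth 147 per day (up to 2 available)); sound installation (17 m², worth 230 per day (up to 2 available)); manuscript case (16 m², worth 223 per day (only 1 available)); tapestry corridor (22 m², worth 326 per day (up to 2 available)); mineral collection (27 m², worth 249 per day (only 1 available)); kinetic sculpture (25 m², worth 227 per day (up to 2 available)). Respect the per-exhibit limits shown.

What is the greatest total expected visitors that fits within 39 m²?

Ranking by ratio (expected visitors/m²): tapestry corridor 14.82, portrait alcove 14.70, manuscript case 13.94, sound installation 13.53.
The ratio heuristic lands on portrait alcove + tapestry corridor (473) but leaves 7 m² idle.
The 10 m² tied up in portrait alcove is better spent on sound installation — total rises to 556 (39 m²).
That's the maximum — no swap from here does better than 556.

556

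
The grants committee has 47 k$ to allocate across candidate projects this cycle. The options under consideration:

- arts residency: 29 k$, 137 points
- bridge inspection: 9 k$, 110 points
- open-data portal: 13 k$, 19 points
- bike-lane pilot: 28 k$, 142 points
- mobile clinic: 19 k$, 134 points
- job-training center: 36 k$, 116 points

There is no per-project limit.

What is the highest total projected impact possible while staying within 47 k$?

Ranking by ratio (projected impact/k$): bridge inspection 12.22, mobile clinic 7.05, bike-lane pilot 5.07, arts residency 4.72.
5×bridge inspection uses 45 of the 47 k$ and totals 550.
Nothing else within 47 k$ beats 550.

550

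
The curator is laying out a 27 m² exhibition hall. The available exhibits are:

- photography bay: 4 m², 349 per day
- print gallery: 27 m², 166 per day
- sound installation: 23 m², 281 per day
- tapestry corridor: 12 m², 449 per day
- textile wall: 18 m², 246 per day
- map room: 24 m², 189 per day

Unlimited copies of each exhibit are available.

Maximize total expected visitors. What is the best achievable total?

2094

Taking 6×photography bay: 24 m² used, 2094 in expected visitors.
That's the maximum — no swap from here does better than 2094.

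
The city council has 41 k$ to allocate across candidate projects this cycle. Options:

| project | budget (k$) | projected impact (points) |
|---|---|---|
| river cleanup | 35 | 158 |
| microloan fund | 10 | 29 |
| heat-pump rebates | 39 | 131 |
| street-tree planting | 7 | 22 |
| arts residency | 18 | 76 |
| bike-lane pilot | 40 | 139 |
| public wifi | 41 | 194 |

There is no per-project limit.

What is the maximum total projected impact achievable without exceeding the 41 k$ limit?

The ratio ordering already packs tightly: public wifi, 41 k$, 194.

194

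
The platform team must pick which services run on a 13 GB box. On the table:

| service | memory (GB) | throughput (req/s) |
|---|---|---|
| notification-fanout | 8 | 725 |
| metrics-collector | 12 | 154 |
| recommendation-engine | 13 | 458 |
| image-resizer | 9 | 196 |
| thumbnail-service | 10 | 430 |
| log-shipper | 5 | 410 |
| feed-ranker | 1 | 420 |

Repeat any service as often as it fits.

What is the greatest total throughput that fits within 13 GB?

Taking 13×feed-ranker: 13 GB used, 5460 in throughput.

5460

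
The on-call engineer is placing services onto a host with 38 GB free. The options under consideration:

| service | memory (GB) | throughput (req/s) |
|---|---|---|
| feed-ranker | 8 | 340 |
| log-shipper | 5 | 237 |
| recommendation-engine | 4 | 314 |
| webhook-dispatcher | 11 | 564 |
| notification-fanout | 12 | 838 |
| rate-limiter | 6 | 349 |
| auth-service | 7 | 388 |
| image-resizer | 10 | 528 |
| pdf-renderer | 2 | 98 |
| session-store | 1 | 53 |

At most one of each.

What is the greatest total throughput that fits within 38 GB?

Taking the top-ratio services first gives log-shipper + recommendation-engine + notification-fanout + rate-limiter + auth-service + pdf-renderer + session-store for 2277 (37 GB).
Dropping auth-service and pdf-renderer frees 9 GB; slotting in image-resizer (10 GB) lifts the total to 2319 at 38 GB.
The closest alternative, log-shipper + recommendation-engine + notification-fanout + auth-service + image-resizer, reaches only 2305.

2319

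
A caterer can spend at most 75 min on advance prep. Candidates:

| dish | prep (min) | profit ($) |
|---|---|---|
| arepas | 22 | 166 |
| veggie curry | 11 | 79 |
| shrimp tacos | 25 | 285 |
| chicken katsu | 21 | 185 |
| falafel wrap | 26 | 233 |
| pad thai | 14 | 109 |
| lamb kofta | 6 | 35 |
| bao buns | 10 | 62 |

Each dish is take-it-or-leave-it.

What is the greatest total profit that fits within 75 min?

Taking shrimp tacos + chicken katsu + falafel wrap: 72 min used, 703 in profit.
The closest alternative, shrimp tacos + falafel wrap + pad thai + bao buns, reaches only 689.

703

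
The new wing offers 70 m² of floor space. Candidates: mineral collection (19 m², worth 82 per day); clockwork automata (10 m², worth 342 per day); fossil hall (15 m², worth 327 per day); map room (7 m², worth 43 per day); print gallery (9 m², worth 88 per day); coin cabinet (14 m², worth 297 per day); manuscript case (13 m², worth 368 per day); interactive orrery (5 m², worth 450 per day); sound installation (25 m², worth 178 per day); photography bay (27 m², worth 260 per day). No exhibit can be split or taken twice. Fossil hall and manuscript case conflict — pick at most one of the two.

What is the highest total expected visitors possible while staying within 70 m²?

1717

Clockwork automata + coin cabinet + manuscript case + interactive orrery + photography bay uses 69 of the 70 m² and totals 1717.
The closest alternative, clockwork automata + coin cabinet + manuscript case + interactive orrery + sound installation, reaches only 1635.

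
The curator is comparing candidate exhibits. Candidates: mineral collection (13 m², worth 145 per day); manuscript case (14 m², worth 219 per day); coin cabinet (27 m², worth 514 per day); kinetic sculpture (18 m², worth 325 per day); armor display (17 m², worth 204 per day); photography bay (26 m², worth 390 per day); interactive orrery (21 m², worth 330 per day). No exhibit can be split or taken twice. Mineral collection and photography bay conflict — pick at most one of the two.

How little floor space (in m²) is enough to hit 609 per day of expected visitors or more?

39

Minimise m² subject to total expected visitors ≥ 609.
kinetic sculpture + interactive orrery: 655 expected visitors at 39 m².
Below 39 m² the best achievable stays under 609.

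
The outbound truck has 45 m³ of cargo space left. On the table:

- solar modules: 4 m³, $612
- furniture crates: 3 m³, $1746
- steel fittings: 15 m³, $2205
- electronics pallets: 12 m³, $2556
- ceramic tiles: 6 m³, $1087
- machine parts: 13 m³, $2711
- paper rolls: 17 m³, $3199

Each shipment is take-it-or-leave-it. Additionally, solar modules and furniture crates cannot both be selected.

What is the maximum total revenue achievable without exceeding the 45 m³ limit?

10212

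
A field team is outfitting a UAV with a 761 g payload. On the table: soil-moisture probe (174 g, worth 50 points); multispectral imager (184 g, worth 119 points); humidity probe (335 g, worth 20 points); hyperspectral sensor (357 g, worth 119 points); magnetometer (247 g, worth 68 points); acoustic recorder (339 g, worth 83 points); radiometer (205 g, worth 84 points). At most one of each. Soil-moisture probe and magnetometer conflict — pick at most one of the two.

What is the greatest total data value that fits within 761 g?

322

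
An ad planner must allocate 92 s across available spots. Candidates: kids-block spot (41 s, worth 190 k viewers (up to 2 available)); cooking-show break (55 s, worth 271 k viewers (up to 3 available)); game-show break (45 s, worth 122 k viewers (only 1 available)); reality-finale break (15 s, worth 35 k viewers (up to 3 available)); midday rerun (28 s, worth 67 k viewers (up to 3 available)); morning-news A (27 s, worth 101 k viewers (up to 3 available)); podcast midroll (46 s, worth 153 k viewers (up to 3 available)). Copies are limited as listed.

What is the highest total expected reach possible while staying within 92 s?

380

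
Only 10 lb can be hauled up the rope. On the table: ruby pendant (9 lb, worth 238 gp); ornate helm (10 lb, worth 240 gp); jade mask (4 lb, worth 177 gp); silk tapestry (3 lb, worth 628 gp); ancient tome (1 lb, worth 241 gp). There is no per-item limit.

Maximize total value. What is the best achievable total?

2410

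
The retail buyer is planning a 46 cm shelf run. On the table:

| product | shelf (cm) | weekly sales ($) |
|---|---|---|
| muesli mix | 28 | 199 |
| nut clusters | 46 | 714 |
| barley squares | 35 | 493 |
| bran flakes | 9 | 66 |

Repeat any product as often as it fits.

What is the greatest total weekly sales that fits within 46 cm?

714

Ranking by ratio (weekly sales/cm): nut clusters 15.52, barley squares 14.09, bran flakes 7.33.
The ratio ordering already packs tightly: nut clusters, 46 cm, 714.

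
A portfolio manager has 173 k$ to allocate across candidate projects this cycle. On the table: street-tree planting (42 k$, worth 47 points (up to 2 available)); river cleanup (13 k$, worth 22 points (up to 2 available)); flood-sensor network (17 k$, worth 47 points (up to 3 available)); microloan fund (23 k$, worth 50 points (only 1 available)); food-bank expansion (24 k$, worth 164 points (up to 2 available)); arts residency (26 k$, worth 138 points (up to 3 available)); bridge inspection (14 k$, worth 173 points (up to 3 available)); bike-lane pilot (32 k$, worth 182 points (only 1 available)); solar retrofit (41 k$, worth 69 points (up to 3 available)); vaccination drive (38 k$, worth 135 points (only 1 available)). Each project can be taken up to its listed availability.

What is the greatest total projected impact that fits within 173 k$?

The ratio heuristic lands on flood-sensor network + 2×food-bank expansion + arts residency + 3×bridge inspection + bike-lane pilot (1214) but leaves 8 k$ idle.
Dropping flood-sensor network and bike-lane pilot frees 49 k$; slotting in 2×arts residency (52 k$) lifts the total to 1261 at 168 k$.
Every other selection either busts 173 k$ or exceeds an availability limit or fails to beat 1261.

1261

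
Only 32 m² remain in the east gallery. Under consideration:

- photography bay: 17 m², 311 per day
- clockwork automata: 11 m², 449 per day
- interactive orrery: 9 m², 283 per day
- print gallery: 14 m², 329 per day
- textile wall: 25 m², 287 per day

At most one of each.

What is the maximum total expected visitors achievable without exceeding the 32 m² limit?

Greedy by ratio would take clockwork automata + interactive orrery: 20 m² used, total 732.
Dropping interactive orrery frees 9 m²; slotting in print gallery (14 m²) lifts the total to 778 at 25 m².
The spare 7 m² is too small for any remaining exhibit, and no exchange beats 778.

778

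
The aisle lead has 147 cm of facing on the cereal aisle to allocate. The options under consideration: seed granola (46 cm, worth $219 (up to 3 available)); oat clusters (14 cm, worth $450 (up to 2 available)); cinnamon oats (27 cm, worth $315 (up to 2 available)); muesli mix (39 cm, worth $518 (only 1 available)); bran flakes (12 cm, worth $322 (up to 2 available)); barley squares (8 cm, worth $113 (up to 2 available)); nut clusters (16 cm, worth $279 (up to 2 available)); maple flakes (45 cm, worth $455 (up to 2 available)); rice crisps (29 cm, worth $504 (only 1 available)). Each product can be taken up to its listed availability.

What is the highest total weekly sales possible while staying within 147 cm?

2958

Density check — oat clusters 32.14, bran flakes 26.83, nut clusters 17.44, rice crisps 17.38 are the best per cm.
Taking the top-ratio products first gives 2×oat clusters + 2×bran flakes + 2×barley squares + 2×nut clusters + rice crisps for 2832 (129 cm).
Dropping barley squares and nut clusters frees 24 cm; slotting in muesli mix (39 cm) lifts the total to 2958 at 144 cm.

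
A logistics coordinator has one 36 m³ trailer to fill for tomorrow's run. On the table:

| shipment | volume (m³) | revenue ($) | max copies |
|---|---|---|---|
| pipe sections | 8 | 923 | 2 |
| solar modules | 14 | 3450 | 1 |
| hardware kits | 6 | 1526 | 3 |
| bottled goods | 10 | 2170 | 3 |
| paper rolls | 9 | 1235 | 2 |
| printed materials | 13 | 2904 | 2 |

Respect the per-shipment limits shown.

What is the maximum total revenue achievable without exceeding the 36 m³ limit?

A density-first pass picks solar modules + 3×hardware kits — 8028 at 32 m³.
The 6 m³ tied up in hardware kits is better spent on bottled goods — total rises to 8672 (36 m³).

8672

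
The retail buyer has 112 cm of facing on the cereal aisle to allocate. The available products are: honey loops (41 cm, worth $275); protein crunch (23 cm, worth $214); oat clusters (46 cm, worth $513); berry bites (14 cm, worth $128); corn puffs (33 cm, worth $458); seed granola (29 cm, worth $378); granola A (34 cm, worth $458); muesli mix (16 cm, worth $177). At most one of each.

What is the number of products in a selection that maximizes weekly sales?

4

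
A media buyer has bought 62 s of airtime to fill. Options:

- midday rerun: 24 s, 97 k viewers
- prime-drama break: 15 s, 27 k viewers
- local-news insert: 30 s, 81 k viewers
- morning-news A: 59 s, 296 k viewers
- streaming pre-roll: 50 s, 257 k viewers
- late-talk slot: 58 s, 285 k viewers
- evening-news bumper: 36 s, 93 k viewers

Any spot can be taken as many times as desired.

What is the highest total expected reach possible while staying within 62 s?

296

A density-first pass picks streaming pre-roll — 257 at 50 s.
Dropping streaming pre-roll frees 50 s; slotting in morning-news A (59 s) lifts the total to 296 at 59 s.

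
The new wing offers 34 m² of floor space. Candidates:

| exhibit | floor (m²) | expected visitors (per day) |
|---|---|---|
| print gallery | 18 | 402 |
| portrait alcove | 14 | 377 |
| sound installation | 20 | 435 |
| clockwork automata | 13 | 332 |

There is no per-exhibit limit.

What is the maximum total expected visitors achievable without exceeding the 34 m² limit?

812

Taking the top-ratio exhibits first gives 2×portrait alcove for 754 (28 m²).
Dropping portrait alcove frees 14 m²; slotting in sound installation (20 m²) lifts the total to 812 at 34 m².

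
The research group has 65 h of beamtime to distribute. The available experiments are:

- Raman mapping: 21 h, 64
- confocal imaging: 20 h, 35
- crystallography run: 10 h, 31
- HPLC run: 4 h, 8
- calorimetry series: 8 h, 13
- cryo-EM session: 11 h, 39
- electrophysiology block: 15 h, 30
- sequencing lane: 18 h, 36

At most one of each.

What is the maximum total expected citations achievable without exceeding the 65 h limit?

178

Taking the top-ratio experiments first gives Raman mapping + crystallography run + HPLC run + cryo-EM session + electrophysiology block for 172 (61 h).
The 15 h tied up in electrophysiology block is better spent on sequencing lane — total rises to 178 (64 h).
That's the maximum — no swap from here does better than 178.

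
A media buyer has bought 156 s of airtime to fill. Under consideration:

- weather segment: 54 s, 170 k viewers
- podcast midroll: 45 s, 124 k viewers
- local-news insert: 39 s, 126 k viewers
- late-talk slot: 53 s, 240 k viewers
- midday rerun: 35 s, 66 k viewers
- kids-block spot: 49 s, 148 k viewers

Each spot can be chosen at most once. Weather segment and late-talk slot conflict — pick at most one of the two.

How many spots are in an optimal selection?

3

The maximum expected reach within 156 s is 514.
One optimal bundle: local-news insert + late-talk slot + kids-block spot (141 s).
Any selection reaching 514 contains exactly 3 spots.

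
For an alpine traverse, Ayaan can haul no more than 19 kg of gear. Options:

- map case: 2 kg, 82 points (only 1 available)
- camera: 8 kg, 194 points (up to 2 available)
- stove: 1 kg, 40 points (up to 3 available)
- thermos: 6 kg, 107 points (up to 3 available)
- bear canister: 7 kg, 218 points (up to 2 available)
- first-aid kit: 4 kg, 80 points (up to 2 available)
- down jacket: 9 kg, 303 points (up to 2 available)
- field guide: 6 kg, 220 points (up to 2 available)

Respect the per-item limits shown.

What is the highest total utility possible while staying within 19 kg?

685

Density check — map case 41.00, stove 40.00, field guide 36.67, down jacket 33.67 are the best per kg.
Filling by ratio: map case + 3×stove + 2×field guide for 642, with 2 kg left unused.
Replace stove and field guide with down jacket: the trade gains 43 net, giving 685 at 19 kg.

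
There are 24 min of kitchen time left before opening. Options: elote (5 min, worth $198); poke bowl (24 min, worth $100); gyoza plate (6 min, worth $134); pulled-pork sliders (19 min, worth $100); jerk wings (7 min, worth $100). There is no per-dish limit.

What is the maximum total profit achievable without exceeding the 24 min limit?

4×elote uses 20 of the 24 min and totals 792.

792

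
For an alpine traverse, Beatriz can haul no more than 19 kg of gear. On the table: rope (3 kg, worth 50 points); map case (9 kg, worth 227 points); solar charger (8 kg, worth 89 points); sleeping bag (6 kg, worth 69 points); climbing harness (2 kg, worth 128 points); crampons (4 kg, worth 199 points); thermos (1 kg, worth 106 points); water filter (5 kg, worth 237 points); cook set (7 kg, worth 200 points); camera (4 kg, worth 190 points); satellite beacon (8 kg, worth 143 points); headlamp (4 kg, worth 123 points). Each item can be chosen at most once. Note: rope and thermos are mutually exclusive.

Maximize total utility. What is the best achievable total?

877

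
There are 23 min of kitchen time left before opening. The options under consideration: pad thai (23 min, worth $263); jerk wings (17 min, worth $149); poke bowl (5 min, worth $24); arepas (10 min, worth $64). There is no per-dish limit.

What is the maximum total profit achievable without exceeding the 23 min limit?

The ratio ordering already packs tightly: pad thai, 23 min, 263.

263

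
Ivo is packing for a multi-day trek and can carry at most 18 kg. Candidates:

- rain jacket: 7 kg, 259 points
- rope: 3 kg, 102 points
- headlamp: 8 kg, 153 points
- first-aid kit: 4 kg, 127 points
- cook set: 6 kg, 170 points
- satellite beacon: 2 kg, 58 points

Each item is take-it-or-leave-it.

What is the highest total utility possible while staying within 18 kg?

589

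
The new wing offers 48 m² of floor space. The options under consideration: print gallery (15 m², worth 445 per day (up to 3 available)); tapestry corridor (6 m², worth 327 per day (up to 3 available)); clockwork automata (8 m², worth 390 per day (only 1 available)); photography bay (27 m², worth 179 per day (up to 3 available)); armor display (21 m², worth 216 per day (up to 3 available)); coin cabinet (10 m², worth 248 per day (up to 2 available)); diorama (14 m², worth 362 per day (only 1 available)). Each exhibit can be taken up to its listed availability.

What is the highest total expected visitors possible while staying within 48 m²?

Filling by ratio: print gallery + 3×tapestry corridor + clockwork automata for 1816, with 7 m² left unused.
Replace clockwork automata with print gallery: the trade gains 55 net, giving 1871 at 48 m².
That's the maximum — no swap from here does better than 1871.

1871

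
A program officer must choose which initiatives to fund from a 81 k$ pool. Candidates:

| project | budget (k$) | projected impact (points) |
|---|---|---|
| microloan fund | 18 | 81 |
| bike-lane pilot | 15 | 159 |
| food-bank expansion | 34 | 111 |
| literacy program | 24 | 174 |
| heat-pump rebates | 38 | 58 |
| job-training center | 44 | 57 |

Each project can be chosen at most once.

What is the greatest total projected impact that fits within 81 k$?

The ratio heuristic lands on microloan fund + bike-lane pilot + literacy program (414) but leaves 24 k$ idle.
The 18 k$ tied up in microloan fund is better spent on food-bank expansion — total rises to 444 (73 k$).
No other feasible combination exceeds 444.

444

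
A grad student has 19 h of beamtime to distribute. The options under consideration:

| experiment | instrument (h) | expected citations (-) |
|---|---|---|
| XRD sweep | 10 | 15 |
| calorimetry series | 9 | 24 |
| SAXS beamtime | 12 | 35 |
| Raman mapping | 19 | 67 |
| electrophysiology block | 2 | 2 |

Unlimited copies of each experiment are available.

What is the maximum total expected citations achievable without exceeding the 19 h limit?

Taking Raman mapping: 19 h used, 67 in expected citations.

67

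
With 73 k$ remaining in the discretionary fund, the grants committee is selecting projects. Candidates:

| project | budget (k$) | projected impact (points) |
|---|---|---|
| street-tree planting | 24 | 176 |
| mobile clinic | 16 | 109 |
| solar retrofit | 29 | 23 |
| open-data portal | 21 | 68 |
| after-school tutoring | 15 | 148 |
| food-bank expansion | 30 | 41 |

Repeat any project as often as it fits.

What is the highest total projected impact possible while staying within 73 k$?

620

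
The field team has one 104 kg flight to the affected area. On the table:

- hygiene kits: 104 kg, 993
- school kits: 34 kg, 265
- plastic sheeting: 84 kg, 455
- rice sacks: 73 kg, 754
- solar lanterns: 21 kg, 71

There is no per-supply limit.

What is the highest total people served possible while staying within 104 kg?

Density check — rice sacks 10.33, hygiene kits 9.55, school kits 7.79, plastic sheeting 5.42 are the best per kg.
Filling by ratio: rice sacks + solar lanterns for 825, with 10 kg left unused.
Replace rice sacks and solar lanterns with hygiene kits: the trade gains 168 net, giving 993 at 104 kg.
Nothing else within 104 kg beats 993.

993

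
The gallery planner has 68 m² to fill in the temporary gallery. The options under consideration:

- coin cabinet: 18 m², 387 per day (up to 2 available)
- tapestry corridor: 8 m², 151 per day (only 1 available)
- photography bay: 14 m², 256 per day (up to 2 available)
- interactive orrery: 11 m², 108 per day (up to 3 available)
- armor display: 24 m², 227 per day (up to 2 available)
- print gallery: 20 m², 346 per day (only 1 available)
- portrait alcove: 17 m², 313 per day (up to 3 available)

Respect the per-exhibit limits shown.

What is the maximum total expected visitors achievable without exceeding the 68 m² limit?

1343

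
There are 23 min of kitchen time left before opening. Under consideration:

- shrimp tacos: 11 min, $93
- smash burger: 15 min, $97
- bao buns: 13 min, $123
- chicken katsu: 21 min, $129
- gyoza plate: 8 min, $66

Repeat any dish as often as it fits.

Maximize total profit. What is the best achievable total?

189

The ratio ordering already packs tightly: bao buns + gyoza plate, 21 min, 189.
No other feasible combination exceeds 189.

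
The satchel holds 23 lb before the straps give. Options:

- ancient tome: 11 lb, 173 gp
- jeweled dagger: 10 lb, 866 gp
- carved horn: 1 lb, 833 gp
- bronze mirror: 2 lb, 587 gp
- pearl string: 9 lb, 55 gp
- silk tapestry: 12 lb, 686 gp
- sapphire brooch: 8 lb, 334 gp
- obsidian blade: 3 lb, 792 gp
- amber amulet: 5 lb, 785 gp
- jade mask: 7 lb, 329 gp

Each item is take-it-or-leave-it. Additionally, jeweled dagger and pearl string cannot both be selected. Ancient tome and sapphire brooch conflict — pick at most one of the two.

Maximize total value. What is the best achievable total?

Taking jeweled dagger + carved horn + bronze mirror + obsidian blade + amber amulet: 21 lb used, 3863 in value.
The spare 2 lb is too small for any remaining item, and no feasible exchange beats 3863.

3863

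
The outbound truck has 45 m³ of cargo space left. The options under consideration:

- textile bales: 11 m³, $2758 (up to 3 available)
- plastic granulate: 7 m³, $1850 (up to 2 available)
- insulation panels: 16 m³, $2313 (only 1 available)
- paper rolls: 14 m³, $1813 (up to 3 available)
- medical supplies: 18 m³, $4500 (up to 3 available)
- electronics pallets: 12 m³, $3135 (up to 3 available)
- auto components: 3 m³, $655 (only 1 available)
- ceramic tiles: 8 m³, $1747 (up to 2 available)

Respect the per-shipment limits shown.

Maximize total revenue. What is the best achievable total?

A density-first pass picks 2×plastic granulate + 2×electronics pallets + auto components — 10625 at 41 m³.
Dropping plastic granulate frees 7 m³; slotting in textile bales (11 m³) lifts the total to 11533 at 45 m³.
That's the maximum — no swap from here does better than 11533.

11533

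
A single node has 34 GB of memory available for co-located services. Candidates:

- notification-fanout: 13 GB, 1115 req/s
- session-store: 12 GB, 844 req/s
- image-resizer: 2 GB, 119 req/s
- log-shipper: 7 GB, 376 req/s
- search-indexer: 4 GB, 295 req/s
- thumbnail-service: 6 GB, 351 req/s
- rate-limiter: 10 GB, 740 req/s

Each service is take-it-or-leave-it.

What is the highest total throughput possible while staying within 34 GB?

2526

Filling by ratio: notification-fanout + image-resizer + search-indexer + rate-limiter for 2269, with 5 GB left unused.
The 2 GB tied up in image-resizer is better spent on log-shipper — total rises to 2526 (34 GB).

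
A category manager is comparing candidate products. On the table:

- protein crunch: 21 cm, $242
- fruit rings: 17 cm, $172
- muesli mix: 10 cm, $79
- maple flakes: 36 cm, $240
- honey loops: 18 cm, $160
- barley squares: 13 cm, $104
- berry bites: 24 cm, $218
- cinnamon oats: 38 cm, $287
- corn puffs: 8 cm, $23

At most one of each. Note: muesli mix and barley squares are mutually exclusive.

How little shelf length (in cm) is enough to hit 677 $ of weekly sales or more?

Look for the lowest-shelf combination reaching 677.
protein crunch + fruit rings + honey loops + barley squares: 678 weekly sales at 69 cm.
Any bundle with less than 69 cm falls short of 677.

69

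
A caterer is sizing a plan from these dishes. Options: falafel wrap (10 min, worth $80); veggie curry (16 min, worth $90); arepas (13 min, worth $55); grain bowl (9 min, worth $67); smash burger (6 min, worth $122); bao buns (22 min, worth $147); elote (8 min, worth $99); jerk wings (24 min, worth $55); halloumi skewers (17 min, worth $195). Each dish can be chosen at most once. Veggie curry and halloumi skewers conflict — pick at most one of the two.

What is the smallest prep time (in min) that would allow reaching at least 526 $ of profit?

Minimise min subject to total profit ≥ 526.
Taking falafel wrap + grain bowl + smash burger + elote + halloumi skewers gives 563 (≥ 526) for 50 min.
No combination under 50 min hits 526.

50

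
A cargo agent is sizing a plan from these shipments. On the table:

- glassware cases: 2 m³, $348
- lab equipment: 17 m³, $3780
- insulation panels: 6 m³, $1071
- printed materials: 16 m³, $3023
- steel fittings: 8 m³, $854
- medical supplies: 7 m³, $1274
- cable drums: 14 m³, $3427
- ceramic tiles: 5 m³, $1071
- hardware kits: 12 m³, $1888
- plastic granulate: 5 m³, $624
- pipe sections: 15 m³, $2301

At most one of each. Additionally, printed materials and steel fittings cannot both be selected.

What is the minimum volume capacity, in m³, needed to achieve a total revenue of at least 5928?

Minimise m³ subject to total revenue ≥ 5928.
glassware cases + medical supplies + cable drums + ceramic tiles reaches 6120 using 28 m³.
No combination under 28 m³ hits 5928.

28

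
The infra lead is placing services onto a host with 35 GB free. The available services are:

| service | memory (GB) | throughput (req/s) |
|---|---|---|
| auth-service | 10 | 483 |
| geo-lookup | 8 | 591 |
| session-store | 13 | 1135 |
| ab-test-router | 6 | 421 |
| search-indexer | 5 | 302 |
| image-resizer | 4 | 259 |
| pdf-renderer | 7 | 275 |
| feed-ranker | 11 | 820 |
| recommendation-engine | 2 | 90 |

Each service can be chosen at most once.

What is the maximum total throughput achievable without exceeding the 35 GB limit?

2678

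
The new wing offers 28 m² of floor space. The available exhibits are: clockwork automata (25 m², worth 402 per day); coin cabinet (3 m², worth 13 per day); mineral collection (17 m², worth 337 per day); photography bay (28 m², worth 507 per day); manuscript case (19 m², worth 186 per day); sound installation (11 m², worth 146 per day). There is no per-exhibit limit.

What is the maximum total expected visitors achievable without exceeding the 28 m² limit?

A density-first pass picks mineral collection + sound installation — 483 at 28 m².
Dropping mineral collection and sound installation frees 28 m²; slotting in photography bay (28 m²) lifts the total to 507 at 28 m².
Every other selection either busts 28 m² or fails to beat 507.

507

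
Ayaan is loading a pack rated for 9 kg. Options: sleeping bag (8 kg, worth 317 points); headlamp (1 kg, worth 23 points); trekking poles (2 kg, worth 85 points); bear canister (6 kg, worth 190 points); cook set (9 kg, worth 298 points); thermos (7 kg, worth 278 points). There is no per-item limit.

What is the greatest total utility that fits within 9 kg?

363

Best packing: headlamp + 4×trekking poles — 9 kg, 363 total.
No other feasible combination exceeds 363.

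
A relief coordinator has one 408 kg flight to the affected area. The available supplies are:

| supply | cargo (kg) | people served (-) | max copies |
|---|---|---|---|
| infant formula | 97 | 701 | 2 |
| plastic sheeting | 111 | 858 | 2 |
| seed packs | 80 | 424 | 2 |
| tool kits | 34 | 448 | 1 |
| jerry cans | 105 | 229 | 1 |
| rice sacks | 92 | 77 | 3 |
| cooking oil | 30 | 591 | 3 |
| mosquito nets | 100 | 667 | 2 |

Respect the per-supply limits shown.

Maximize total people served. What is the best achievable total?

4047

The ratio heuristic lands on 2×plastic sheeting + tool kits + 3×cooking oil (3937) but leaves 62 kg idle.
Replace 2×plastic sheeting with 2×infant formula + seed packs: the trade gains 110 net, giving 4047 at 398 kg.
No other feasible combination exceeds 4047.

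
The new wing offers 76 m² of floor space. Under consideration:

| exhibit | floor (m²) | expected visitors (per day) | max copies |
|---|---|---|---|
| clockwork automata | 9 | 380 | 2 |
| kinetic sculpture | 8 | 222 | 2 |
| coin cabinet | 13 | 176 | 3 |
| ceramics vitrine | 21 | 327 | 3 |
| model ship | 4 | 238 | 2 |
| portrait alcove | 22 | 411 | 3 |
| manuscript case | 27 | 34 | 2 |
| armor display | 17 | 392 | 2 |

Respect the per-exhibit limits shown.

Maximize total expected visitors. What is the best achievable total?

2464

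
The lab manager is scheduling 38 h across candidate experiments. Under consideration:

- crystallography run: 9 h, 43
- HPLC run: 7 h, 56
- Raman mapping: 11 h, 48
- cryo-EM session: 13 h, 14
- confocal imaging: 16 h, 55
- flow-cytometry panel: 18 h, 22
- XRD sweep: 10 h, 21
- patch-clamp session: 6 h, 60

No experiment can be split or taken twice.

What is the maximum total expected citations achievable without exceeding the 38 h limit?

214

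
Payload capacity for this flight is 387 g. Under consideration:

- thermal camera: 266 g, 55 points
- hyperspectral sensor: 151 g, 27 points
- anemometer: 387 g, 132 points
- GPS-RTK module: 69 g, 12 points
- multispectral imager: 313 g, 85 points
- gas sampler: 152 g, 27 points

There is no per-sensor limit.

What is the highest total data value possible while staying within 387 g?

132

Best packing: anemometer — 387 g, 132 total.
No other feasible combination exceeds 132.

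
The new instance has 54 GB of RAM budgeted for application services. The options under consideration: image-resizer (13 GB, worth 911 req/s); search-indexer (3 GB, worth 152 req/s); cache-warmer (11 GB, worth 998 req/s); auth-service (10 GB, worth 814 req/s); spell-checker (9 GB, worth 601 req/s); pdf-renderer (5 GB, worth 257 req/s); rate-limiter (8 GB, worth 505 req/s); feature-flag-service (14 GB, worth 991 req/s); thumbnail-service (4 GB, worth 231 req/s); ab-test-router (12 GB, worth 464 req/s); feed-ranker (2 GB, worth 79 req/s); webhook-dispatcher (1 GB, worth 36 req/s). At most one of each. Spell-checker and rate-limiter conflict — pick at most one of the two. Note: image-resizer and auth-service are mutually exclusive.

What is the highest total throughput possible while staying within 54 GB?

Best packing: cache-warmer + auth-service + spell-checker + pdf-renderer + feature-flag-service + thumbnail-service + webhook-dispatcher — 54 GB, 3928 total.
An exhaustive check of the 4096 subsets confirms 3928.

3928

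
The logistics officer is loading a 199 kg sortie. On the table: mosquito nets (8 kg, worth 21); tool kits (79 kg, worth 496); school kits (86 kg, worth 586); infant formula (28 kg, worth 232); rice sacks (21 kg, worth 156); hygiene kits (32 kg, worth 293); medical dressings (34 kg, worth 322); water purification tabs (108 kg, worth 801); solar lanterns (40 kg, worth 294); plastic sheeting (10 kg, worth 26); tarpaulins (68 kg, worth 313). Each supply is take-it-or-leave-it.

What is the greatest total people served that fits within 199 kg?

1572

Greedy by ratio would take mosquito nets + infant formula + rice sacks + hygiene kits + medical dressings + solar lanterns + plastic sheeting: 173 kg used, total 1344.
Using the slack differently, rice sacks + hygiene kits + medical dressings + water purification tabs comes to 1572 at 195 kg.
The closest alternative, mosquito nets + infant formula + rice sacks + medical dressings + water purification tabs, reaches only 1532.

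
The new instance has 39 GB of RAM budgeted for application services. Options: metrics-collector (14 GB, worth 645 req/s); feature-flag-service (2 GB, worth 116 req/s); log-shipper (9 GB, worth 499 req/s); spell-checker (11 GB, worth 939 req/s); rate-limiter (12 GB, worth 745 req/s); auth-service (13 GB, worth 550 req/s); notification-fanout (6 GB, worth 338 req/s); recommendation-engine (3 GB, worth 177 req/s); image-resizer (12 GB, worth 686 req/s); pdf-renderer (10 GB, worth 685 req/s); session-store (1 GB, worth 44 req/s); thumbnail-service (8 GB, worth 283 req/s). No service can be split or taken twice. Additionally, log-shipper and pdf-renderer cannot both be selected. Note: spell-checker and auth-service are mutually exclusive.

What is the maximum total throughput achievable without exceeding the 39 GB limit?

2707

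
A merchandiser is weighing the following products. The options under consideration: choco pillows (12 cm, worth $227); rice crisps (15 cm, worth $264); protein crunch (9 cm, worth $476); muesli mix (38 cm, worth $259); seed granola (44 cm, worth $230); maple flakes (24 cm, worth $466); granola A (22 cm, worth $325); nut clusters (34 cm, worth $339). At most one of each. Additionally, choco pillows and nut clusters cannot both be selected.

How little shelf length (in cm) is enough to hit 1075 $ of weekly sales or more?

45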